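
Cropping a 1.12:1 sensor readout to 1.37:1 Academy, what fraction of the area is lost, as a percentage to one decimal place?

The width stays; only height is cut (since 1.37:1 Academy is wider than 1.12:1).
Fraction kept = (1.120)/(1.370) ≈ 81.75%, so 18.25% is lost.

18.2%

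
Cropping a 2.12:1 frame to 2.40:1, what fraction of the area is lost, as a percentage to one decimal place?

The width stays; only height is cut (since 2.40:1 is wider than 2.12:1).
Area ratio = (2.120)/(2.400) = 88.33%; the remaining 11.67% is cropped out.

11.7%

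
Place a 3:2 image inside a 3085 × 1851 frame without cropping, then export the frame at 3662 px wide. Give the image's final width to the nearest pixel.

Fitted into 3085×1851, the image spans the height; its width is 1851 × 3/2 ≈ 2776.50 px.
Resizing to 3662 px wide multiplies everything by 1.1870: 2776.50 → 3295.80 px.

3296 px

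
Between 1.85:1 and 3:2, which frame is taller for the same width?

3:2

1.85 and 3:2 = 1.5; 1.85 > 1.5. The smaller width-to-height ratio is the taller frame.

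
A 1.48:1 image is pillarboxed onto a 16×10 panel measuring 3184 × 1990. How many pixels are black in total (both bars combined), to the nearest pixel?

475212 pixels

1.48:1 is narrower than 16×10, so it spans the full height.
That makes the image 2945.2000 px wide (1990 × 1.480).
3184 − 2945.2000 = 238.8000 px of bars.
Across the 1990-px span: 238.8000 × 1990 ≈ 475212 px.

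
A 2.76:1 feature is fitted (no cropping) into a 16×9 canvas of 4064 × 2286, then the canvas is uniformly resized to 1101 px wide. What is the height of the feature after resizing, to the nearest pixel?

399 px

At 4064×2286 the feature is width-limited, so height = 4064 / 2.760 ≈ 1472.46 px.
The frame scales by 1101/4064 = 0.2709; 1472.46 × 0.2709 ≈ 398.91 px.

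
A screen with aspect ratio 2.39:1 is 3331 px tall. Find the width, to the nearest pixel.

At 2.39:1, 3331 × 2.390 ≈ 7961.09.

7961 px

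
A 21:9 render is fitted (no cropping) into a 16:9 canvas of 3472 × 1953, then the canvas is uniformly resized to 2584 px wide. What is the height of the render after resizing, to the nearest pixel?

1107 px

In the 3472×1953 frame the render fills the width: height = 3472 × 9/21 ≈ 1488.00 px.
Scaling 3472 → 2584 is ×0.7442, so the height becomes 1488.00 × 0.7442 ≈ 1107.43 px.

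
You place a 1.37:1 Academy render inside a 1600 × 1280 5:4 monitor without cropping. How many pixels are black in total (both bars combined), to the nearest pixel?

1.37:1 Academy (1.370) > 5:4 (1.250), so the render fills the width.
The render is 1600 / 1.370 ≈ 1167.8832 px tall.
Black = 1280 − 1167.8832 = 112.1168 px.
Across the 1600-px span: 112.1168 × 1600 ≈ 179387 px.

179387 pixels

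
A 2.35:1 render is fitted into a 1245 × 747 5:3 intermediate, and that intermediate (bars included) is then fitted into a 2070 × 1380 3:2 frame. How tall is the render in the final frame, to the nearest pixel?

881 px

Inside the 1245×747 canvas the render is width-limited at 1245.00 × 529.79.
Second fit — the 5:3 canvas into 2070×1380 spans the width: 2070.00 × 1242.00 (×1.6627 from 1245×747).
Applying the same ×1.6627: 529.79 → 880.85.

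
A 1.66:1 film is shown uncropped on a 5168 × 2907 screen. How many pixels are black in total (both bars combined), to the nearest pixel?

Since 1.660 < 1.778, the film is height-limited.
Content width = 2907 × 1.660 ≈ 4825.6200 px.
Leftover width: 5168 − 4825.6200 = 342.3800 px.
Bar area = 342.3800 × 2907 ≈ 995299 px.

995299 pixels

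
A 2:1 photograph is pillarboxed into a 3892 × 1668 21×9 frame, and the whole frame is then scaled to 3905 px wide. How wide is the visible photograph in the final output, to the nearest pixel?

At 3892×1668 the photograph is height-limited, so width = 1668 × 2/1 ≈ 3336.00 px.
Resizing to 3905 px wide multiplies everything by 1.0033: 3336.00 → 3347.14 px.

3347 px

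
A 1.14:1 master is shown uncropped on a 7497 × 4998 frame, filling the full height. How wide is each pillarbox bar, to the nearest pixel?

The master is 4998 × 1.140 ≈ 5697.72 px wide.
Black = 7497 − 5697.72 = 1799.28 px, or 899.64 per bar.

900 px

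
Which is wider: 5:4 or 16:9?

5:4 = 1.25 and 16:9 = 1.778; 1.778 > 1.25.

16:9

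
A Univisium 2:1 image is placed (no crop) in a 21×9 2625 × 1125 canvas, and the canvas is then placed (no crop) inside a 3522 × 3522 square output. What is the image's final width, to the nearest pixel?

First fit — Univisium 2:1 into 2625×1125 spans the height: 2250.00 × 1125.00.
Second fit — the 21×9 canvas into 3522×3522 spans the width: 3522.00 × 1509.43 (×1.3417 from 2625×1125).
Applying the same ×1.3417: 2250.00 → 3018.86.

3019 px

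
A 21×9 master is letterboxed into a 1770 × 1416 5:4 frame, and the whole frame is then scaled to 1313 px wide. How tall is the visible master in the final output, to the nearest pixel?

In the 1770×1416 frame the master fills the width: height = 1770 × 9/21 ≈ 758.57 px.
The frame scales by 1313/1770 = 0.7418; 758.57 × 0.7418 ≈ 562.71 px.

563 px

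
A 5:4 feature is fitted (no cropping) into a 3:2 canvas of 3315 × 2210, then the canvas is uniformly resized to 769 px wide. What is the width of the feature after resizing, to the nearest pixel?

Fitted into 3315×2210, the feature spans the height; its width is 2210 × 5/4 ≈ 2762.50 px.
Scaling 3315 → 769 is ×0.2320, so the width becomes 2762.50 × 0.2320 ≈ 640.83 px.

641 px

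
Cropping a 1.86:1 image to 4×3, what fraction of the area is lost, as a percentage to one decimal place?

28.3%

Going from 1.86:1 to 4×3 means cutting width while keeping height.
(1.333)/(1.860) ≈ 0.717 of the area survives, leaving 28.32% discarded.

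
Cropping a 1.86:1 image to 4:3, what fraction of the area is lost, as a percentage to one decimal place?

28.3%

4:3 is narrower than 1.86:1, so the crop keeps the full height and trims the width.
Fraction kept = (1.333)/(1.860) ≈ 71.68%, so 28.32% is lost.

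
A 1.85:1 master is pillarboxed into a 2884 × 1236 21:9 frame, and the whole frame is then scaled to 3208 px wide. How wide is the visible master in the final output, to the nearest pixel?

Fitted into 2884×1236, the master spans the height; its width is 1236 × 1.850 ≈ 2286.60 px.
Scaling 2884 → 3208 is ×1.1123, so the width becomes 2286.60 × 1.1123 ≈ 2543.49 px.

2543 px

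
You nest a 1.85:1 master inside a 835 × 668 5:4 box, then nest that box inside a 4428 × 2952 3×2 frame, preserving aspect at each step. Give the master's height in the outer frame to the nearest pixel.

1995 px

First fit — 1.85:1 into 835×668 spans the width: 835.00 × 451.35.
The 5:4 canvas is height-limited in 4428×2952, giving 3690.00 × 2952.00; scale factor 4.4192.
So the master's height is 451.35 × 4.4192 ≈ 1994.59.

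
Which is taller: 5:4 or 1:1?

1:1

5:4 = 1.25 and 1; 1.25 > 1. The smaller width-to-height ratio is the taller frame.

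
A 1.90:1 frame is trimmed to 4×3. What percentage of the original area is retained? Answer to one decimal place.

70.2%

Going from 1.90:1 to 4×3 means cutting width while keeping height.
Fraction kept = (1.333)/(1.900) ≈ 70.18%.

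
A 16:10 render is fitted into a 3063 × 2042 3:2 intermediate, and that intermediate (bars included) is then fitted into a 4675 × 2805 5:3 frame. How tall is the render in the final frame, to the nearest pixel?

2630 px

Inside the 3063×2042 canvas the render is width-limited at 3063.00 × 1914.38.
Second fit — the 3:2 canvas into 4675×2805 spans the height: 4207.50 × 2805.00 (×1.3737 from 3063×2042).
The render scales with it: height 1914.38 × 1.3737 ≈ 2629.69.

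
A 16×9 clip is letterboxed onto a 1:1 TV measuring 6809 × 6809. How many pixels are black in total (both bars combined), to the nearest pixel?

20283585 pixels

16×9 is wider than 1:1, so it spans the full width.
That makes the image 3830.0625 px tall (6809 × 9/16).
Leftover height: 6809 − 3830.0625 = 2978.9375 px.
Bar area = 2978.9375 × 6809 ≈ 20283585 px.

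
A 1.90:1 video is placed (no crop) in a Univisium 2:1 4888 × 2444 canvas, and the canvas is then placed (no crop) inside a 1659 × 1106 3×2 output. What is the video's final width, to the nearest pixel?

1576 px

Inside the 4888×2444 canvas the video is height-limited at 4643.60 × 2444.00.
Univisium 2:1 in 1659×1106: fills the width, so the intermediate becomes 1659.00 × 829.50 — a scale of ×0.3394.
The video scales with it: width 4643.60 × 0.3394 ≈ 1576.05.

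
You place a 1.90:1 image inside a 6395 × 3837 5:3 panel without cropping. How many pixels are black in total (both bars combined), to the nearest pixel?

1.90:1 is wider than 5:3, so it spans the full width.
That makes the image 3365.7895 px tall (6395 / 1.900).
3837 − 3365.7895 = 471.2105 px of bars.
Across the 6395-px span: 471.2105 × 6395 ≈ 3013391 px.

3013391 pixels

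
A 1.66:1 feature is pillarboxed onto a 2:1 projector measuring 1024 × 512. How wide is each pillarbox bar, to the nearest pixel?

87 px

1.66:1 (1.660) < 2:1 (2.000), so the feature fills the height.
The feature is 512 × 1.660 ≈ 849.92 px wide.
Black = 1024 − 849.92 = 174.08 px, or 87.04 per bar.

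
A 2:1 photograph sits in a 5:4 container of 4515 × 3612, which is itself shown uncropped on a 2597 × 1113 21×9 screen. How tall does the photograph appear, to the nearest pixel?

2:1 in 4515×3612: fills the width, so the photograph is 4515.00 × 2257.50.
5:4 in 2597×1113: fills the height, so the intermediate becomes 1391.25 × 1113.00 — a scale of ×0.3081.
So the photograph's height is 2257.50 × 0.3081 ≈ 695.62.

696 px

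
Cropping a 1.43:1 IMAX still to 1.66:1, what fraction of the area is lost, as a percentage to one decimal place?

1.66:1 is wider than 1.43:1 IMAX, so the crop keeps the full width and trims the height.
(1.430)/(1.660) ≈ 0.861 of the area survives, leaving 13.86% discarded.

13.9%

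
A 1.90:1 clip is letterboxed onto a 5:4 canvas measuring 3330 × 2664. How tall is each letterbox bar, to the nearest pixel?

1.90:1 (1.900) > 5:4 (1.250), so the clip fills the width.
That makes the image 1752.63 px tall (3330 / 1.900).
2664 − 1752.63 = 911.37 px of bars (455.68 each).

456 px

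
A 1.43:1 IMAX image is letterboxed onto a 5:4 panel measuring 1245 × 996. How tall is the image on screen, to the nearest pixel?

871 px

Since 1.430 > 1.250, the image is width-limited.
Content height = 1245 / 1.430 ≈ 870.63 px.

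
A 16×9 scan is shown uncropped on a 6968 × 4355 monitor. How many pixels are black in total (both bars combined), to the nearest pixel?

3034564 pixels

Since 1.778 > 1.600, the scan is width-limited.
The scan is 6968 × 9/16 ≈ 3919.5000 px tall.
Leftover height: 4355 − 3919.5000 = 435.5000 px.
Bar area = 435.5000 × 6968 ≈ 3034564 px.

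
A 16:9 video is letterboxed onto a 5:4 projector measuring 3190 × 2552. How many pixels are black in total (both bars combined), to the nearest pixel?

16:9 is wider than 5:4, so it spans the full width.
The video is 3190 × 9/16 ≈ 1794.3750 px tall.
2552 − 1794.3750 = 757.6250 px of bars.
That's 757.6250 × 3190 ≈ 2416824 black pixels.

2416824 pixels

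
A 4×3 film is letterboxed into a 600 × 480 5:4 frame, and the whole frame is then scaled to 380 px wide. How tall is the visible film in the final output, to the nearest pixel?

285 px

Fitted into 600×480, the film spans the width; its height is 600 × 3/4 ≈ 450.00 px.
Resizing to 380 px wide multiplies everything by 0.6333: 450.00 → 285.00 px.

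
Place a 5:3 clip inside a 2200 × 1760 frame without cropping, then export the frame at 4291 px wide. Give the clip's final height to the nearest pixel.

2575 px

Fitted into 2200×1760, the clip spans the width; its height is 2200 × 3/5 ≈ 1320.00 px.
Resizing to 4291 px wide multiplies everything by 1.9505: 1320.00 → 2574.60 px.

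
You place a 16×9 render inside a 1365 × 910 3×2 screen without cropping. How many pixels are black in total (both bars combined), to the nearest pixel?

16×9 (1.778) > 3×2 (1.500), so the render fills the width.
That makes the image 767.8125 px tall (1365 × 9/16).
Black = 910 − 767.8125 = 142.1875 px.
Across the 1365-px span: 142.1875 × 1365 ≈ 194086 px.

194086 pixels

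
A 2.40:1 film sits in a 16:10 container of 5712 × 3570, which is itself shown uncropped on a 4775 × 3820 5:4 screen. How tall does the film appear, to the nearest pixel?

1990 px

Inside the 5712×3570 canvas the film is width-limited at 5712.00 × 2380.00.
16:10 in 4775×3820: fills the width, so the intermediate becomes 4775.00 × 2984.38 — a scale of ×0.8360.
The film scales with it: height 2380.00 × 0.8360 ≈ 1989.58.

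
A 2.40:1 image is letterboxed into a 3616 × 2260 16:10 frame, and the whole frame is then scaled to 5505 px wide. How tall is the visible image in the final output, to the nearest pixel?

2294 px

Fitted into 3616×2260, the image spans the width; its height is 3616 / 2.400 ≈ 1506.67 px.
Resizing to 5505 px wide multiplies everything by 1.5224: 1506.67 → 2293.75 px.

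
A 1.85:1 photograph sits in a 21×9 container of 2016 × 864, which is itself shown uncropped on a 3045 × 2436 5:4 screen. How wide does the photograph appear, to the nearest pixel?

2414 px

1.85:1 in 2016×864: fills the height, so the photograph is 1598.40 × 864.00.
The 21×9 canvas is width-limited in 3045×2436, giving 3045.00 × 1305.00; scale factor 1.5104.
So the photograph's width is 1598.40 × 1.5104 ≈ 2414.25.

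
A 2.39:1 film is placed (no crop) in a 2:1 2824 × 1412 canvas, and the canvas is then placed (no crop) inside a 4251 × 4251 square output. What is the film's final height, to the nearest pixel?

1779 px

2.39:1 in 2824×1412: fills the width, so the film is 2824.00 × 1181.59.
Second fit — the 2:1 canvas into 4251×4251 spans the width: 4251.00 × 2125.50 (×1.5053 from 2824×1412).
So the film's height is 1181.59 × 1.5053 ≈ 1778.66.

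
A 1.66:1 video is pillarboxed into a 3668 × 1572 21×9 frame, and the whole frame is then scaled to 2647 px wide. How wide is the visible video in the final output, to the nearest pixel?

1883 px

Fitted into 3668×1572, the video spans the height; its width is 1572 × 1.660 ≈ 2609.52 px.
The frame scales by 2647/3668 = 0.7216; 2609.52 × 0.7216 ≈ 1883.15 px.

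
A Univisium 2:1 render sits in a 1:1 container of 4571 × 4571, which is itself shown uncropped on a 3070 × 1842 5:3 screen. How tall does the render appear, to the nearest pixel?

First fit — Univisium 2:1 into 4571×4571 spans the width: 4571.00 × 2285.50.
1:1 in 3070×1842: fills the height, so the intermediate becomes 1842.00 × 1842.00 — a scale of ×0.4030.
The render scales with it: height 2285.50 × 0.4030 ≈ 921.00.

921 px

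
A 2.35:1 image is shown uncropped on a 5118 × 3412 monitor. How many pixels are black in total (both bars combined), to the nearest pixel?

2.35:1 (2.350) > 3×2 (1.500), so the image fills the width.
That makes the image 2177.8723 px tall (5118 / 2.350).
3412 − 2177.8723 = 1234.1277 px of bars.
Across the 5118-px span: 1234.1277 × 5118 ≈ 6316265 px.

6316265 pixels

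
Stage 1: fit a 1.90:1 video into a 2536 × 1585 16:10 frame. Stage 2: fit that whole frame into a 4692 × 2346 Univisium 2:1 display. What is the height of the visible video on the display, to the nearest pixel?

1976 px

1.90:1 in 2536×1585: fills the width, so the video is 2536.00 × 1334.74.
Second fit — the 16:10 canvas into 4692×2346 spans the height: 3753.60 × 2346.00 (×1.4801 from 2536×1585).
So the video's height is 1334.74 × 1.4801 ≈ 1975.58.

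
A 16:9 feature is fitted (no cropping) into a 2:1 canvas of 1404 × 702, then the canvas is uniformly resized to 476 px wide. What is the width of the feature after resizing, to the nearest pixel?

423 px

Fitted into 1404×702, the feature spans the height; its width is 702 × 16/9 ≈ 1248.00 px.
The frame scales by 476/1404 = 0.3390; 1248.00 × 0.3390 ≈ 423.11 px.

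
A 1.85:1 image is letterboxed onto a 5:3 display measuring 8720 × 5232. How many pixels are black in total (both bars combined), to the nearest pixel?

Since 1.850 > 1.667, the image is width-limited.
Content height = 8720 / 1.850 ≈ 4713.5135 px.
5232 − 4713.5135 = 518.4865 px of bars.
Bar area = 518.4865 × 8720 ≈ 4521202 px.

4521202 pixels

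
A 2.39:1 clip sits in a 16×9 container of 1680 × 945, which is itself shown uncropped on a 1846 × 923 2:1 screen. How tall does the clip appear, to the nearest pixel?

Inside the 1680×945 canvas the clip is width-limited at 1680.00 × 702.93.
Second fit — the 16×9 canvas into 1846×923 spans the height: 1640.89 × 923.00 (×0.9767 from 1680×945).
Applying the same ×0.9767: 702.93 → 686.56.

687 px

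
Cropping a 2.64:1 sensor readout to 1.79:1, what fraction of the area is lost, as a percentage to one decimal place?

Going from 2.64:1 to 1.79:1 means cutting width while keeping height.
Area ratio = (1.790)/(2.640) = 67.80%; the remaining 32.20% is cropped out.

32.2%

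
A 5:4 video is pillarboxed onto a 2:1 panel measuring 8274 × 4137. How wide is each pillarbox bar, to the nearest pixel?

1551 px

Since 1.250 < 2.000, the video is height-limited.
That makes the image 5171.25 px wide (4137 × 5/4).
Leftover width: 8274 − 5171.25 = 3102.75 px → 1551.38 each side.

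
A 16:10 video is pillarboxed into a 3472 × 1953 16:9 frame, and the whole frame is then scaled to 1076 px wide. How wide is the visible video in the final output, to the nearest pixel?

Fitted into 3472×1953, the video spans the height; its width is 1953 × 16/10 ≈ 3124.80 px.
Scaling 3472 → 1076 is ×0.3099, so the width becomes 3124.80 × 0.3099 ≈ 968.40 px.

968 px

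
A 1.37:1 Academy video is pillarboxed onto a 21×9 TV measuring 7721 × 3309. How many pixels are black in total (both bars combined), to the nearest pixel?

1.37:1 Academy (1.370) < 21×9 (2.333), so the video fills the height.
That makes the image 4533.3300 px wide (3309 × 1.370).
Leftover width: 7721 − 4533.3300 = 3187.6700 px.
Across the 3309-px span: 3187.6700 × 3309 ≈ 10548000 px.

10548000 pixels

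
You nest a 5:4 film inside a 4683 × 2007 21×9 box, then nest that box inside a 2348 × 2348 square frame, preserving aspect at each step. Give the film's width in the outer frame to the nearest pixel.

5:4 in 4683×2007: fills the height, so the film is 2508.75 × 2007.00.
21×9 in 2348×2348: fills the width, so the intermediate becomes 2348.00 × 1006.29 — a scale of ×0.5014.
The film scales with it: width 2508.75 × 0.5014 ≈ 1257.86.

1258 px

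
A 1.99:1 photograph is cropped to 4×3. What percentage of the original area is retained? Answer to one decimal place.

67.0%

4×3 is narrower than 1.99:1, so the crop keeps the full height and trims the width.
(1.333)/(1.990) ≈ 0.670 of the area survives.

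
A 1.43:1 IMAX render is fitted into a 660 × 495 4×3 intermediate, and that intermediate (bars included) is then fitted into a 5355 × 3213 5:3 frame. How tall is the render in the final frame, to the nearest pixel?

1.43:1 IMAX in 660×495: fills the width, so the render is 660.00 × 461.54.
Second fit — the 4×3 canvas into 5355×3213 spans the height: 4284.00 × 3213.00 (×6.4909 from 660×495).
Applying the same ×6.4909: 461.54 → 2995.80.

2996 px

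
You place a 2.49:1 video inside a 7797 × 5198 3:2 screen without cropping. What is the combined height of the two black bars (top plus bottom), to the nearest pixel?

2067 px

Since 2.490 > 1.500, the video is width-limited.
The video is 7797 / 2.490 ≈ 3131.33 px tall.
Black = 5198 − 3131.33 = 2066.67 px.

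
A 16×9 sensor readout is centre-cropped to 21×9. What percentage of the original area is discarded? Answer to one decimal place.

23.8%

21×9 is wider than 16×9, so the crop keeps the full width and trims the height.
Area ratio = (1.778)/(2.333) = 76.19%; the remaining 23.81% is cropped out.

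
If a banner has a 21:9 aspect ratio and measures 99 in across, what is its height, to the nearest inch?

99 / 21 × 9 = 42.43.

42 in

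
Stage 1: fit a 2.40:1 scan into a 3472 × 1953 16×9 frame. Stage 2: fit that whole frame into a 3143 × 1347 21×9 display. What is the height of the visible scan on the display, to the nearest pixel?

998 px

Inside the 3472×1953 canvas the scan is width-limited at 3472.00 × 1446.67.
The 16×9 canvas is height-limited in 3143×1347, giving 2394.67 × 1347.00; scale factor 0.6897.
Applying the same ×0.6897: 1446.67 → 997.78.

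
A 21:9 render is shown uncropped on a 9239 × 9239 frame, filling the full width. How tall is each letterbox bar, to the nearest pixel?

2640 px

Content height = 9239 × 9/21 ≈ 3959.57 px.
9239 − 3959.57 = 5279.43 px of bars (2639.71 each).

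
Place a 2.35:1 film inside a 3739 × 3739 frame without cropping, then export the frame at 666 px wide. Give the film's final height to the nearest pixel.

283 px

At 3739×3739 the film is width-limited, so height = 3739 / 2.350 ≈ 1591.06 px.
Scaling 3739 → 666 is ×0.1781, so the height becomes 1591.06 × 0.1781 ≈ 283.40 px.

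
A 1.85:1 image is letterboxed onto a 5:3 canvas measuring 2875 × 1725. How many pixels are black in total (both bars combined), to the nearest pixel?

1.85:1 is wider than 5:3, so it spans the full width.
The image is 2875 / 1.850 ≈ 1554.0541 px tall.
Black = 1725 − 1554.0541 = 170.9459 px.
That's 170.9459 × 2875 ≈ 491470 black pixels.

491470 pixels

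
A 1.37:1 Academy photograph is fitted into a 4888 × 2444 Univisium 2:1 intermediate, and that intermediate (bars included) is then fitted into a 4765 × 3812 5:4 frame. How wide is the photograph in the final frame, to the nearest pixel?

Inside the 4888×2444 canvas the photograph is height-limited at 3348.28 × 2444.00.
The Univisium 2:1 canvas is width-limited in 4765×3812, giving 4765.00 × 2382.50; scale factor 0.9748.
Applying the same ×0.9748: 3348.28 → 3264.03.

3264 px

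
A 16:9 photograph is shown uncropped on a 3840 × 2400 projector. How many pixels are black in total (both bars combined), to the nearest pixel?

16:9 is wider than 16:10, so it spans the full width.
The photograph is 3840 × 9/16 ≈ 2160.0000 px tall.
Leftover height: 2400 − 2160.0000 = 240.0000 px.
Bar area = 240.0000 × 3840 ≈ 921600 px.

921600 pixels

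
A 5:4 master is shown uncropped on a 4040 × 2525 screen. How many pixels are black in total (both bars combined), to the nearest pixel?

2231469 pixels

Since 1.250 < 1.600, the master is height-limited.
Content width = 2525 × 5/4 ≈ 3156.2500 px.
4040 − 3156.2500 = 883.7500 px of bars.
That's 883.7500 × 2525 ≈ 2231469 black pixels.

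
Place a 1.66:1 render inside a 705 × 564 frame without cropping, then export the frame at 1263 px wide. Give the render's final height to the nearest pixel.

761 px

Fitted into 705×564, the render spans the width; its height is 705 / 1.660 ≈ 424.70 px.
Scaling 705 → 1263 is ×1.7915, so the height becomes 424.70 × 1.7915 ≈ 760.84 px.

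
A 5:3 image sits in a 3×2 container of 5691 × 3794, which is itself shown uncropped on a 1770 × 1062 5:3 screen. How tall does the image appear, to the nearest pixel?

956 px

Inside the 5691×3794 canvas the image is width-limited at 5691.00 × 3414.60.
The 3×2 canvas is height-limited in 1770×1062, giving 1593.00 × 1062.00; scale factor 0.2799.
Applying the same ×0.2799: 3414.60 → 955.80.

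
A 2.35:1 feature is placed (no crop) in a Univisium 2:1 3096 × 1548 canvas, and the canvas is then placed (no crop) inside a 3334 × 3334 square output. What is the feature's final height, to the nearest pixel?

1419 px

Inside the 3096×1548 canvas the feature is width-limited at 3096.00 × 1317.45.
Second fit — the Univisium 2:1 canvas into 3334×3334 spans the width: 3334.00 × 1667.00 (×1.0769 from 3096×1548).
Applying the same ×1.0769: 1317.45 → 1418.72.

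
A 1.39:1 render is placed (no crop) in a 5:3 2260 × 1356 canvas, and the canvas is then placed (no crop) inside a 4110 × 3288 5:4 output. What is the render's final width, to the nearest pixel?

3428 px

First fit — 1.39:1 into 2260×1356 spans the height: 1884.84 × 1356.00.
5:3 in 4110×3288: fills the width, so the intermediate becomes 4110.00 × 2466.00 — a scale of ×1.8186.
Applying the same ×1.8186: 1884.84 → 3427.74.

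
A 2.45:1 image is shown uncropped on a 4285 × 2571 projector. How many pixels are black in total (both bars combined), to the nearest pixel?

3522357 pixels

2.45:1 is wider than 5:3, so it spans the full width.
That makes the image 1748.9796 px tall (4285 / 2.450).
Black = 2571 − 1748.9796 = 822.0204 px.
Across the 4285-px span: 822.0204 × 4285 ≈ 3522357 px.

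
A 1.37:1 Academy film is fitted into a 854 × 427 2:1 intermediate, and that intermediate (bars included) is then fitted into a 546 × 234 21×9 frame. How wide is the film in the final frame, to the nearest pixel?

321 px

1.37:1 Academy in 854×427: fills the height, so the film is 584.99 × 427.00.
2:1 in 546×234: fills the height, so the intermediate becomes 468.00 × 234.00 — a scale of ×0.5480.
So the film's width is 584.99 × 0.5480 ≈ 320.58.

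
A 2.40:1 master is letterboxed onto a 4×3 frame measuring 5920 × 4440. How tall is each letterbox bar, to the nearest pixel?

2.40:1 is wider than 4×3, so it spans the full width.
The master is 5920 / 2.400 ≈ 2466.67 px tall.
Leftover height: 4440 − 2466.67 = 1973.33 px → 986.67 each side.

987 px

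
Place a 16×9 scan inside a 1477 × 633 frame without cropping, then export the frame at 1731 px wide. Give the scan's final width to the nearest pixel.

Fitted into 1477×633, the scan spans the height; its width is 633 × 16/9 ≈ 1125.33 px.
Scaling 1477 → 1731 is ×1.1720, so the width becomes 1125.33 × 1.1720 ≈ 1318.86 px.

1319 px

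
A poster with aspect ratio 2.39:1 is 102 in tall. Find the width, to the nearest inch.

244 in

Width = 102 × 2.390 = 243.78.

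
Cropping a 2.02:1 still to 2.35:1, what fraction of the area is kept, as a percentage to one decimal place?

Going from 2.02:1 to 2.35:1 means cutting height while keeping width.
Area ratio = (2.020)/(2.350) = 85.96% retained.

86.0%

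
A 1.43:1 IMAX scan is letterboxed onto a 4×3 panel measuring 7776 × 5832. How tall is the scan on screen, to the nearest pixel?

1.43:1 IMAX is wider than 4×3, so it spans the full width.
That makes the image 5437.76 px tall (7776 / 1.430).

5438 px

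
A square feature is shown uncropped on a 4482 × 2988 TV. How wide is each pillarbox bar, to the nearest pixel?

square (1.000) < 3:2 (1.500), so the feature fills the height.
Content width = 2988 × 1/1 ≈ 2988.00 px.
Leftover width: 4482 − 2988.00 = 1494.00 px → 747.00 each side.

747 px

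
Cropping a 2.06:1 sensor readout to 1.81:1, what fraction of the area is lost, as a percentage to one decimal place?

Going from 2.06:1 to 1.81:1 means cutting width while keeping height.
(1.810)/(2.060) ≈ 0.879 of the area survives, leaving 12.14% discarded.

12.1%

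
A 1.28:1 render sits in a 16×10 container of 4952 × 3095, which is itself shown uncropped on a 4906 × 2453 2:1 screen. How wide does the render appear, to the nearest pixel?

3140 px

Inside the 4952×3095 canvas the render is height-limited at 3961.60 × 3095.00.
The 16×10 canvas is height-limited in 4906×2453, giving 3924.80 × 2453.00; scale factor 0.7926.
The render scales with it: width 3961.60 × 0.7926 ≈ 3139.84.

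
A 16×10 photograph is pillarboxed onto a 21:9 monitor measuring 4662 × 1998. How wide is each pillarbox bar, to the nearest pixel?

16×10 is narrower than 21:9, so it spans the full height.
Content width = 1998 × 16/10 ≈ 3196.80 px.
4662 − 3196.80 = 1465.20 px of bars (732.60 each).

733 px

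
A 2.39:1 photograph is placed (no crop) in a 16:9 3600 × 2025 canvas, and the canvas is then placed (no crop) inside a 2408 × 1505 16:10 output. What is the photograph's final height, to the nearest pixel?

1008 px

Inside the 3600×2025 canvas the photograph is width-limited at 3600.00 × 1506.28.
The 16:9 canvas is width-limited in 2408×1505, giving 2408.00 × 1354.50; scale factor 0.6689.
So the photograph's height is 1506.28 × 0.6689 ≈ 1007.53.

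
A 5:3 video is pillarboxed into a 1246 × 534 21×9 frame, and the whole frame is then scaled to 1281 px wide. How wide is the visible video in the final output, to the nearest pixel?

915 px

At 1246×534 the video is height-limited, so width = 534 × 5/3 ≈ 890.00 px.
Resizing to 1281 px wide multiplies everything by 1.0281: 890.00 → 915.00 px.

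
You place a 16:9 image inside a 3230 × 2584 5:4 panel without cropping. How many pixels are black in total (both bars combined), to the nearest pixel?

2477814 pixels

16:9 (1.778) > 5:4 (1.250), so the image fills the width.
The image is 3230 × 9/16 ≈ 1816.8750 px tall.
Black = 2584 − 1816.8750 = 767.1250 px.
Bar area = 767.1250 × 3230 ≈ 2477814 px.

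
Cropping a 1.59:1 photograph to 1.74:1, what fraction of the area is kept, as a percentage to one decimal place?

The width stays; only height is cut (since 1.74:1 is wider than 1.59:1).
Fraction kept = (1.590)/(1.740) ≈ 91.38%.

91.4%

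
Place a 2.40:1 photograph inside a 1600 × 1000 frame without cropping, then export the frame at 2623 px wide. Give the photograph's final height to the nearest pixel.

1093 px

In the 1600×1000 frame the photograph fills the width: height = 1600 / 2.400 ≈ 666.67 px.
Scaling 1600 → 2623 is ×1.6394, so the height becomes 666.67 × 1.6394 ≈ 1092.92 px.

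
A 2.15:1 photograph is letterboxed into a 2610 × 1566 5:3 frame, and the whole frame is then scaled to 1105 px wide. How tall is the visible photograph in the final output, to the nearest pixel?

At 2610×1566 the photograph is width-limited, so height = 2610 / 2.150 ≈ 1213.95 px.
Resizing to 1105 px wide multiplies everything by 0.4234: 1213.95 → 513.95 px.

514 px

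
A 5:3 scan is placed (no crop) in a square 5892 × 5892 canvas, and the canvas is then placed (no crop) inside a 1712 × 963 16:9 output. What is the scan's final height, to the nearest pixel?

578 px

First fit — 5:3 into 5892×5892 spans the width: 5892.00 × 3535.20.
The square canvas is height-limited in 1712×963, giving 963.00 × 963.00; scale factor 0.1634.
The scan scales with it: height 3535.20 × 0.1634 ≈ 577.80.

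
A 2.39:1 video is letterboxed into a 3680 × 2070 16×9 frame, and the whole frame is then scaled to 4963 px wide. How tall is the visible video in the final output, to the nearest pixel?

In the 3680×2070 frame the video fills the width: height = 3680 / 2.390 ≈ 1539.75 px.
The frame scales by 4963/3680 = 1.3486; 1539.75 × 1.3486 ≈ 2076.57 px.

2077 px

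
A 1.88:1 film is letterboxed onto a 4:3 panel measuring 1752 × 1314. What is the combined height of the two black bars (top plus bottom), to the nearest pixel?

382 px

1.88:1 (1.880) > 4:3 (1.333), so the film fills the width.
That makes the image 931.91 px tall (1752 / 1.880).
Black = 1314 − 931.91 = 382.09 px.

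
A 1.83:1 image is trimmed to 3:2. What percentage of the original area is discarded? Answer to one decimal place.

18.0%

The height stays; only width is cut (since 3:2 is narrower than 1.83:1).
Area ratio = (1.500)/(1.830) = 81.97%; the remaining 18.03% is cropped out.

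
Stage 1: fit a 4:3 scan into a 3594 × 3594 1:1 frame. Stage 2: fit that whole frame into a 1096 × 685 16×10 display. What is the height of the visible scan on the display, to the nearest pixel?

514 px

First fit — 4:3 into 3594×3594 spans the width: 3594.00 × 2695.50.
1:1 in 1096×685: fills the height, so the intermediate becomes 685.00 × 685.00 — a scale of ×0.1906.
The scan scales with it: height 2695.50 × 0.1906 ≈ 513.75.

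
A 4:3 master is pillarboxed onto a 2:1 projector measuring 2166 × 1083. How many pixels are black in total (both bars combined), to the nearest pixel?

781926 pixels

4:3 (1.333) < 2:1 (2.000), so the master fills the height.
That makes the image 1444.0000 px wide (1083 × 4/3).
2166 − 1444.0000 = 722.0000 px of bars.
That's 722.0000 × 1083 ≈ 781926 black pixels.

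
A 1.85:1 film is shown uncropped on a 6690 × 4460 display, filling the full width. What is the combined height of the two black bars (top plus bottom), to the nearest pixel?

844 px

The film is 6690 / 1.850 ≈ 3616.22 px tall.
Black = 4460 − 3616.22 = 843.78 px.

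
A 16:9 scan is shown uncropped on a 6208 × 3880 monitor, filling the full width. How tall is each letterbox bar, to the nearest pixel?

That makes the image 3492.00 px tall (6208 × 9/16).
3880 − 3492.00 = 388.00 px of bars (194.00 each).

194 px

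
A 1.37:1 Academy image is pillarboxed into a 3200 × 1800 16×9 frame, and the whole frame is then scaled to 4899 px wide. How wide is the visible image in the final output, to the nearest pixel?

In the 3200×1800 frame the image fills the height: width = 1800 × 1.370 ≈ 2466.00 px.
Resizing to 4899 px wide multiplies everything by 1.5309: 2466.00 → 3775.29 px.

3775 px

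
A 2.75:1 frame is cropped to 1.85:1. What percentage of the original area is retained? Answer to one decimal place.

67.3%

Going from 2.75:1 to 1.85:1 means cutting width while keeping height.
Area ratio = (1.850)/(2.750) = 67.27% retained.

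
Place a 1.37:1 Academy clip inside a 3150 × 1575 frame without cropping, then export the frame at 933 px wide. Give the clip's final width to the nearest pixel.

At 3150×1575 the clip is height-limited, so width = 1575 × 1.370 ≈ 2157.75 px.
Resizing to 933 px wide multiplies everything by 0.2962: 2157.75 → 639.11 px.

639 px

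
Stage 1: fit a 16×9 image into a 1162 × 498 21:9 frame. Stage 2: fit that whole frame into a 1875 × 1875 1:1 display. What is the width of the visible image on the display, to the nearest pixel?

16×9 in 1162×498: fills the height, so the image is 885.33 × 498.00.
21:9 in 1875×1875: fills the width, so the intermediate becomes 1875.00 × 803.57 — a scale of ×1.6136.
The image scales with it: width 885.33 × 1.6136 ≈ 1428.57.

1429 px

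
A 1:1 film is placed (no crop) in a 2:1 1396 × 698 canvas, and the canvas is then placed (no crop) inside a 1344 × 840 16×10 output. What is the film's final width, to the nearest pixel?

672 px

First fit — 1:1 into 1396×698 spans the height: 698.00 × 698.00.
The 2:1 canvas is width-limited in 1344×840, giving 1344.00 × 672.00; scale factor 0.9628.
Applying the same ×0.9628: 698.00 → 672.00.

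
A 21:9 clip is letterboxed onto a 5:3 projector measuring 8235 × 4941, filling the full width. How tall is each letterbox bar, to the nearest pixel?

706 px

Content height = 8235 × 9/21 ≈ 3529.29 px.
Black = 4941 − 3529.29 = 1411.71 px, or 705.86 per bar.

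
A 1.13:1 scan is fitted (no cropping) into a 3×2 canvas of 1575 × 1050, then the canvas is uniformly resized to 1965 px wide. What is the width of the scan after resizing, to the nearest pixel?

At 1575×1050 the scan is height-limited, so width = 1050 × 1.130 ≈ 1186.50 px.
Resizing to 1965 px wide multiplies everything by 1.2476: 1186.50 → 1480.30 px.

1480 px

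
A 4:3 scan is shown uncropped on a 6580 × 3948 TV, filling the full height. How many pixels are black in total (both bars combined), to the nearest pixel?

5195568 pixels

Content width = 3948 × 4/3 ≈ 5264.0000 px.
6580 − 5264.0000 = 1316.0000 px of bars.
Across the 3948-px span: 1316.0000 × 3948 ≈ 5195568 px.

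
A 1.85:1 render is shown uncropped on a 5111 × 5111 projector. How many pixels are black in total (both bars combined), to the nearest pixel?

12002147 pixels

1.85:1 (1.850) > square (1.000), so the render fills the width.
Content height = 5111 / 1.850 ≈ 2762.7027 px.
Leftover height: 5111 − 2762.7027 = 2348.2973 px.
Bar area = 2348.2973 × 5111 ≈ 12002147 px.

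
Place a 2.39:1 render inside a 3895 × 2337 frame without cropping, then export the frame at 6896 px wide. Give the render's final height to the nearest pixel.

2885 px

In the 3895×2337 frame the render fills the width: height = 3895 / 2.390 ≈ 1629.71 px.
The frame scales by 6896/3895 = 1.7705; 1629.71 × 1.7705 ≈ 2885.36 px.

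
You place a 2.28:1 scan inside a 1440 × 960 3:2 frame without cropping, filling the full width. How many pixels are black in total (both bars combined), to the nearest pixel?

Content height = 1440 / 2.280 ≈ 631.5789 px.
Leftover height: 960 − 631.5789 = 328.4211 px.
That's 328.4211 × 1440 ≈ 472926 black pixels.

472926 pixels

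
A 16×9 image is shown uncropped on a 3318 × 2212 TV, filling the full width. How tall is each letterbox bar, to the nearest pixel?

Content height = 3318 × 9/16 ≈ 1866.38 px.
Leftover height: 2212 − 1866.38 = 345.62 px → 172.81 each side.

173 px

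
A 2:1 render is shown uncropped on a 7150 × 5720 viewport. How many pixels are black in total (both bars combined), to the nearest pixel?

15336750 pixels

Since 2.000 > 1.250, the render is width-limited.
The render is 7150 × 1/2 ≈ 3575.0000 px tall.
Leftover height: 5720 − 3575.0000 = 2145.0000 px.
Bar area = 2145.0000 × 7150 ≈ 15336750 px.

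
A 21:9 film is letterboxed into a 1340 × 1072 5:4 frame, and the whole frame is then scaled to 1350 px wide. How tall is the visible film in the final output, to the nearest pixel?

In the 1340×1072 frame the film fills the width: height = 1340 × 9/21 ≈ 574.29 px.
The frame scales by 1350/1340 = 1.0075; 574.29 × 1.0075 ≈ 578.57 px.

579 px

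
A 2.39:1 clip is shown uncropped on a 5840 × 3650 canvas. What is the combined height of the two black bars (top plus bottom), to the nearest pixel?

Since 2.390 > 1.600, the clip is width-limited.
That makes the image 2443.51 px tall (5840 / 2.390).
Leftover height: 3650 − 2443.51 = 1206.49 px.

1206 px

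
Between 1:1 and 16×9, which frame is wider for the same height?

1 and 16×9 = 1.778; 1.778 > 1.

16×9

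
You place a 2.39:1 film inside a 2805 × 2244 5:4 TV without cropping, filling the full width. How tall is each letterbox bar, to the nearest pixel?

535 px

The film is 2805 / 2.390 ≈ 1173.64 px tall.
Black = 2244 − 1173.64 = 1070.36 px, or 535.18 per bar.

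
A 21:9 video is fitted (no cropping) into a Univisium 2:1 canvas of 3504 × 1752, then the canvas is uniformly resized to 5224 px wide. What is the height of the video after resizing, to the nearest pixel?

2239 px

At 3504×1752 the video is width-limited, so height = 3504 × 9/21 ≈ 1501.71 px.
Resizing to 5224 px wide multiplies everything by 1.4909: 1501.71 → 2238.86 px.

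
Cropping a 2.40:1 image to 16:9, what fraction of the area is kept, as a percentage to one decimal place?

74.1%

The height stays; only width is cut (since 16:9 is narrower than 2.40:1).
(1.778)/(2.400) ≈ 0.741 of the area survives.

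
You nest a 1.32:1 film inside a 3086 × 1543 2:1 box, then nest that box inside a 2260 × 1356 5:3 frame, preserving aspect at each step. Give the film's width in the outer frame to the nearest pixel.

First fit — 1.32:1 into 3086×1543 spans the height: 2036.76 × 1543.00.
2:1 in 2260×1356: fills the width, so the intermediate becomes 2260.00 × 1130.00 — a scale of ×0.7323.
The film scales with it: width 2036.76 × 0.7323 ≈ 1491.60.

1492 px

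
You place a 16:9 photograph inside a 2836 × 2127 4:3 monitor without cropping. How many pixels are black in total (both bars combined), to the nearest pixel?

1508043 pixels

16:9 (1.778) > 4:3 (1.333), so the photograph fills the width.
That makes the image 1595.2500 px tall (2836 × 9/16).
Leftover height: 2127 − 1595.2500 = 531.7500 px.
That's 531.7500 × 2836 ≈ 1508043 black pixels.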